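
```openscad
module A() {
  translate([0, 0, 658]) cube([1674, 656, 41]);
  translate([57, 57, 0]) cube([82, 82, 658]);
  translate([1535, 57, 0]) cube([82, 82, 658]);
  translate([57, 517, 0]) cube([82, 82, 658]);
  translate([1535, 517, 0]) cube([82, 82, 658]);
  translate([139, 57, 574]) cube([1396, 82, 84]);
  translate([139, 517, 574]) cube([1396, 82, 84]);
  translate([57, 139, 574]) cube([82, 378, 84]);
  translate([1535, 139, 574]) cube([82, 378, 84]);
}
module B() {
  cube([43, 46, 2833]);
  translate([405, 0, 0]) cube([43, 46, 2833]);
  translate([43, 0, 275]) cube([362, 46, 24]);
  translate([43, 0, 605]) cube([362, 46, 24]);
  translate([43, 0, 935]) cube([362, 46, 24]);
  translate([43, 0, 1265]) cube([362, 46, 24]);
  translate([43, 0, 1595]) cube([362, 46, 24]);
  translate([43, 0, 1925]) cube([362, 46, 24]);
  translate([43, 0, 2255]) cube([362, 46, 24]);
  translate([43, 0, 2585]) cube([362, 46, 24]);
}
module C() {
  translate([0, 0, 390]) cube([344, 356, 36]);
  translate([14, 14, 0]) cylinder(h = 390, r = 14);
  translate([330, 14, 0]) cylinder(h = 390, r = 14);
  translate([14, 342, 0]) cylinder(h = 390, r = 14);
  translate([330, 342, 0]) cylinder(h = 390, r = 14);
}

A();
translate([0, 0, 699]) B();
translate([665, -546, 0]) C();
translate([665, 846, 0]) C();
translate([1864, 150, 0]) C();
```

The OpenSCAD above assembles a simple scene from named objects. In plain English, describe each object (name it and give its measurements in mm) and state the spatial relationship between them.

A is a rectangular dining table. The top is 1674×656×41 mm with its upper surface at z = 699 mm. It stands on four 82×82 mm square legs, each inset 57 mm from the nearest pair of top edges, running from the floor to the underside of the top. Four apron rails, 82 mm thick and 84 mm tall, run between adjacent legs with their top edges flush with the underside of the top and their outer faces flush with the legs' outer faces.

B is a wooden ladder with two side rails of 43×46 mm section and 2833 mm height, set 448 mm apart overall. Between them run 8 rectangular rungs (46 mm deep, 24 mm thick), front faces flush with the rails' −y face. The bottom of the first rung is 275 mm above the floor and each subsequent rung is 330 mm higher than the one below.

C is a simple wooden stool: a rectangular seat 344 mm (x) by 356 mm (y), 36 mm thick, top face at z = 426 mm, on four round legs, each 28 mm in diameter. The legs rest on z = 0, each leg's axis is inset half a diameter from the nearest pair of seat edges (so the leg's bounding box is flush with the corner).

The ladder is on top of the table. Three stools sit around the table at the −y, +y, +x sides.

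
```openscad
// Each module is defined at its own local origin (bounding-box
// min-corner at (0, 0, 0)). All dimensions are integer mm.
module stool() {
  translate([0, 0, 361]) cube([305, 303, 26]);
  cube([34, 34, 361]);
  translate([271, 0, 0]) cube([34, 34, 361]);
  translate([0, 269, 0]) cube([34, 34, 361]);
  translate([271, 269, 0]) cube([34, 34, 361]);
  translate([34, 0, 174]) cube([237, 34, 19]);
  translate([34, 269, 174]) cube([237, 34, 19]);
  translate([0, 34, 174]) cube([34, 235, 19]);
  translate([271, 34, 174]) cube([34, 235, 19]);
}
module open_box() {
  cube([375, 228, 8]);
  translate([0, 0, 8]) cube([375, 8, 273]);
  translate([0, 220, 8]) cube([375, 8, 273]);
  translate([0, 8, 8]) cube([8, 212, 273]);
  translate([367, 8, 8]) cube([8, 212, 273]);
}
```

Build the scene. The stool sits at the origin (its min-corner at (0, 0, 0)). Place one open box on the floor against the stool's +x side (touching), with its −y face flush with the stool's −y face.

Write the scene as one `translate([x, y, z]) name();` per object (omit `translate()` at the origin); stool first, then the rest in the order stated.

stool();
translate([305, 0, 0]) open_box();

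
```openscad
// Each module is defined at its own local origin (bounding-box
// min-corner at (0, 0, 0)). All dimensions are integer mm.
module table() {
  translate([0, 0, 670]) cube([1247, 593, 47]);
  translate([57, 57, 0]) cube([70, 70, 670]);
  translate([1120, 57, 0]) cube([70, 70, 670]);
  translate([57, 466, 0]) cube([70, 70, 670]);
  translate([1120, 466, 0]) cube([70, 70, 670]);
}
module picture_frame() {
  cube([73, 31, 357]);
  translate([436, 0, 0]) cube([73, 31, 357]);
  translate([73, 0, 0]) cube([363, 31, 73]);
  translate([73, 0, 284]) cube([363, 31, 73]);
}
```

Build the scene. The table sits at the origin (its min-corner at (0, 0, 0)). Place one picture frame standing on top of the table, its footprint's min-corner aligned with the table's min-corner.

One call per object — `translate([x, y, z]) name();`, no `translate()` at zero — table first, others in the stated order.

table();
translate([0, 0, 717]) picture_frame();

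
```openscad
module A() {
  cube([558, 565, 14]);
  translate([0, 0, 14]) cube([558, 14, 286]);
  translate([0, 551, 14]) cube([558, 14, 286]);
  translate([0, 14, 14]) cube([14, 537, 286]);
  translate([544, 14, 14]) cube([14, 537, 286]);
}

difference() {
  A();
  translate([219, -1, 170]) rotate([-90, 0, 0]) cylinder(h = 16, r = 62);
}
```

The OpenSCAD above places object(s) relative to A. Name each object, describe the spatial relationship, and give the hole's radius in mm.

A is an open box. The open box has a circular hole through its front wall. The hole's radius is 62 mm.

The subtracted cylinder has r = 62 mm.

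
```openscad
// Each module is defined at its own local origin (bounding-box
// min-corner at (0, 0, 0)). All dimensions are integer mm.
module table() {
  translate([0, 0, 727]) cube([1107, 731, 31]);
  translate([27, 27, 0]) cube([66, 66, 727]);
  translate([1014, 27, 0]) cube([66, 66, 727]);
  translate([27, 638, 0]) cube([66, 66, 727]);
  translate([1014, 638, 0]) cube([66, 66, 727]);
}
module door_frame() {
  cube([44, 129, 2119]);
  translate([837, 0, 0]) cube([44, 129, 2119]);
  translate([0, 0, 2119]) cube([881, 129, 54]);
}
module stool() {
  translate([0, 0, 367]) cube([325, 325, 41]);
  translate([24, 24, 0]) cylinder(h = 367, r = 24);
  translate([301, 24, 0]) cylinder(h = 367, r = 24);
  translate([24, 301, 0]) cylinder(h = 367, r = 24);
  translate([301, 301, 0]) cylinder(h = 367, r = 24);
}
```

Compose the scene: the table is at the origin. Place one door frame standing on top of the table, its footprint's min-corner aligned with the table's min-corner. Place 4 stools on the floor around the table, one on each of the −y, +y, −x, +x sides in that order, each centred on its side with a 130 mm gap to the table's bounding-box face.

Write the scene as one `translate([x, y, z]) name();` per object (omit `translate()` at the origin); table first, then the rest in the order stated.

table();
translate([0, 0, 758]) door_frame();
translate([391, -455, 0]) stool();
translate([391, 861, 0]) stool();
translate([-455, 203, 0]) stool();
translate([1237, 203, 0]) stool();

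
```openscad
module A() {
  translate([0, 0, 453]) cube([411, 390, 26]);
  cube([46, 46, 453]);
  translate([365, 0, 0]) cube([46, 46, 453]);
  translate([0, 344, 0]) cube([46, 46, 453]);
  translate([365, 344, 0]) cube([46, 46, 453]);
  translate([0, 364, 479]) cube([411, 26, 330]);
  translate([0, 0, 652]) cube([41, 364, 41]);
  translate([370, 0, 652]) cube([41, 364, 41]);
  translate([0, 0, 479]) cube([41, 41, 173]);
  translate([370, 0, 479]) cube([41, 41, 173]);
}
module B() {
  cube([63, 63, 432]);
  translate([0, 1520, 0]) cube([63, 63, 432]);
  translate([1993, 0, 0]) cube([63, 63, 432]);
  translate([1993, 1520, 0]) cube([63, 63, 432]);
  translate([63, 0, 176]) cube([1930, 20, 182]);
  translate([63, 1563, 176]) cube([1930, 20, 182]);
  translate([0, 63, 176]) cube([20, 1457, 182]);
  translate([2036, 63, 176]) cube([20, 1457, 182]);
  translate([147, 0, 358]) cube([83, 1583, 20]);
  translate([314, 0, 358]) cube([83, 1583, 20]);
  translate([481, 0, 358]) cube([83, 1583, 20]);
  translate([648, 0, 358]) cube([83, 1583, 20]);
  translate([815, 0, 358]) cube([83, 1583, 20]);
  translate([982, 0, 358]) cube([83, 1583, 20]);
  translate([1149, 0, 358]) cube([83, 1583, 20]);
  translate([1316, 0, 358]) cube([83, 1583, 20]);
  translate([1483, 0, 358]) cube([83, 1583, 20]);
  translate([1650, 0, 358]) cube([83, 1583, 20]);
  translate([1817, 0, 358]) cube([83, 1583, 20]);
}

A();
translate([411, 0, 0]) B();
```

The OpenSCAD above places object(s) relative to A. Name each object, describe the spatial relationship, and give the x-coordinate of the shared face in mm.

A is a chair. B is a bed frame. The bed frame is against the chair's +x side, with their −y faces flush. The x-coordinate of the shared face is 411 mm.

The chair's +x face and the bed frame's −x face are both at x = 411 mm.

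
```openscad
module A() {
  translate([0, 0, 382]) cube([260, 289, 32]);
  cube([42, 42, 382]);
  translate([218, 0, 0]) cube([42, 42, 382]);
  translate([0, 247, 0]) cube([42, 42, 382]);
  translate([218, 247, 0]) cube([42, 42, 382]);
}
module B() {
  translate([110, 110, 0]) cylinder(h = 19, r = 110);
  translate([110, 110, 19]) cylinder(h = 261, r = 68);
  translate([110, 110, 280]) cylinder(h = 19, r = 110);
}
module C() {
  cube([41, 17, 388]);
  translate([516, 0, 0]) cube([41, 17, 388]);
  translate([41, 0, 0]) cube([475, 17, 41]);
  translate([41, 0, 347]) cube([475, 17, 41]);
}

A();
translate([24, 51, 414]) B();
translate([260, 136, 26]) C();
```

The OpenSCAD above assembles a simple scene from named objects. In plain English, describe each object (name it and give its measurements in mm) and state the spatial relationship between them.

A is a four-legged stool. The seat is a 260×289×32 mm slab whose top surface is at z = 414 mm; four square legs, each 42×42 mm in cross-section, run from the floor (z = 0) to the underside of the seat, each flush with a corner of the seat.

B is a spool: two coaxial disc flanges of radius 110 mm and thickness 19 mm, joined by a core cylinder of radius 68 mm and height 261 mm. The lower flange rests on z = 0 and the three cylinders share a vertical axis.

C is a rectangular picture frame lying in the x–z plane (depth along y). The opening is 475 mm wide (x) by 306 mm tall (z), surrounded by a border 41 mm wide on all four sides. The frame is 17 mm deep and is made of two full-height vertical stiles with two horizontal rails fitted between them.

The spool is on top of the stool. The picture frame is beside the stool with their tops flush at z = 414.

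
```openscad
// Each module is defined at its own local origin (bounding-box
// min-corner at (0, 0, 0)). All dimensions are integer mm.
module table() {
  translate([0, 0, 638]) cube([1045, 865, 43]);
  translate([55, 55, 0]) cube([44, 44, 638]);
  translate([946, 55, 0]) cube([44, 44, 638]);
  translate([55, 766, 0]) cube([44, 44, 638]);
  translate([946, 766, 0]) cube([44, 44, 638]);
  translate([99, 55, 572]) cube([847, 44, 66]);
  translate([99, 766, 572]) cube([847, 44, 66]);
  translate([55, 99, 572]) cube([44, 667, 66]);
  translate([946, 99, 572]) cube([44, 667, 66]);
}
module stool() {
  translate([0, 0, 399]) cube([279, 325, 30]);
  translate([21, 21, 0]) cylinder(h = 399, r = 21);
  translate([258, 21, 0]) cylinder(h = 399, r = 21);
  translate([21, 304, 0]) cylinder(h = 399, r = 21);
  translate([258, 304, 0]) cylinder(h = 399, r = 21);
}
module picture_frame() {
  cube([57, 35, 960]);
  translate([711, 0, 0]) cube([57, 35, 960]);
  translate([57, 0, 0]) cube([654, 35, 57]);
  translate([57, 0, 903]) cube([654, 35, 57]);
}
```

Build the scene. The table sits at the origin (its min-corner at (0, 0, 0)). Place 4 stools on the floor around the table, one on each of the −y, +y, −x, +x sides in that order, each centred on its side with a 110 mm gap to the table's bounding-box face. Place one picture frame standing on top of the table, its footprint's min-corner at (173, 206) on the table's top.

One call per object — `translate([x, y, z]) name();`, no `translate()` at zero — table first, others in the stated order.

table();
translate([383, -435, 0]) stool();
translate([383, 975, 0]) stool();
translate([-389, 270, 0]) stool();
translate([1155, 270, 0]) stool();
translate([173, 206, 681]) picture_frame();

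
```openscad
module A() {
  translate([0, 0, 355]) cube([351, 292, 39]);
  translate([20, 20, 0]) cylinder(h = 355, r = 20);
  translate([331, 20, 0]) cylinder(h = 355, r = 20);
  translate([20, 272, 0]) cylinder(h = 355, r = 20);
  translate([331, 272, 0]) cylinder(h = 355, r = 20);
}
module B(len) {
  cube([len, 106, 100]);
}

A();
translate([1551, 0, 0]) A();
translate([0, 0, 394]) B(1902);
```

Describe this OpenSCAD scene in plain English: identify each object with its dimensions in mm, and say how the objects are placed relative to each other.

A is a simple wooden stool: a rectangular seat 351 mm (x) by 292 mm (y), 39 mm thick, top face at z = 394 mm, on four round legs, each 40 mm in diameter. The legs rest on z = 0, each leg's axis is inset half a diameter from the nearest pair of seat edges (so the leg's bounding box is flush with the corner).

B is a rectangular beam 1902 mm long (x), 106 mm deep (y), 100 mm thick (z).

The beam spans the tops of two stools placed 1200 mm apart, resting at z = 394 mm.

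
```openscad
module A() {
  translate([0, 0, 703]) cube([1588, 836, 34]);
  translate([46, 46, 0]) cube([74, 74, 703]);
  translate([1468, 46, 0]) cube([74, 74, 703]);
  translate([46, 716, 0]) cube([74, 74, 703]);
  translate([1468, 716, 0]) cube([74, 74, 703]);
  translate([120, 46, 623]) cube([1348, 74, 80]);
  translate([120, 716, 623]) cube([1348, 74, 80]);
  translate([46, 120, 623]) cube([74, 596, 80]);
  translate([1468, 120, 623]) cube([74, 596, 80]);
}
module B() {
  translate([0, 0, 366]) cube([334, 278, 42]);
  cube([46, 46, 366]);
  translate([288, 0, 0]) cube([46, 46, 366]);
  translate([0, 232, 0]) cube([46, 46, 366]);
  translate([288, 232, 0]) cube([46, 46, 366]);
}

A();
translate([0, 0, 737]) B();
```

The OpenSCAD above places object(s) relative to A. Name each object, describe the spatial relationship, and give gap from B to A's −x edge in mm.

A is a table. B is a stool. The stool is on top of the table. The gap from the stool to the table's −x edge is 0 mm.

The stool's min-x is at 0; the table's min-x is 0; gap = 0 mm.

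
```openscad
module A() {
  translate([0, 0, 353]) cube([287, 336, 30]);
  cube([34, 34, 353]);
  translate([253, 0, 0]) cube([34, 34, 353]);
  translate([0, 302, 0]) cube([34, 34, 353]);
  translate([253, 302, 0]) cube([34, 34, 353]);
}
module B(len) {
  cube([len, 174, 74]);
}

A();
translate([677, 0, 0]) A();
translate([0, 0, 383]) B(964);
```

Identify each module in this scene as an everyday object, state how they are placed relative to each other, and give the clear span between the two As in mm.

A is a stool. B is a beam. A beam spans the tops of two stools. The clear span between the two stools is 390 mm.

Second stool starts at x = 677; first ends at x = 287; clear span = 677 − 287 = 390 mm.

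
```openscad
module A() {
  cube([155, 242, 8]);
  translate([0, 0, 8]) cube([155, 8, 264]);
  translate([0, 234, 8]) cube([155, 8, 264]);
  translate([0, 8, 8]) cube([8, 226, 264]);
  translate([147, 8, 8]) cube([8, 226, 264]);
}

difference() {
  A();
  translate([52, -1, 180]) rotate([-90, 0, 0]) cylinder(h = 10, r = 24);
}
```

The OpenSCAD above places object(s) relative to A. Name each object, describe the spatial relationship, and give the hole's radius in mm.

A is an open box. The open box has a circular hole through its front wall. The hole's radius is 24 mm.

The subtracted cylinder has r = 24 mm.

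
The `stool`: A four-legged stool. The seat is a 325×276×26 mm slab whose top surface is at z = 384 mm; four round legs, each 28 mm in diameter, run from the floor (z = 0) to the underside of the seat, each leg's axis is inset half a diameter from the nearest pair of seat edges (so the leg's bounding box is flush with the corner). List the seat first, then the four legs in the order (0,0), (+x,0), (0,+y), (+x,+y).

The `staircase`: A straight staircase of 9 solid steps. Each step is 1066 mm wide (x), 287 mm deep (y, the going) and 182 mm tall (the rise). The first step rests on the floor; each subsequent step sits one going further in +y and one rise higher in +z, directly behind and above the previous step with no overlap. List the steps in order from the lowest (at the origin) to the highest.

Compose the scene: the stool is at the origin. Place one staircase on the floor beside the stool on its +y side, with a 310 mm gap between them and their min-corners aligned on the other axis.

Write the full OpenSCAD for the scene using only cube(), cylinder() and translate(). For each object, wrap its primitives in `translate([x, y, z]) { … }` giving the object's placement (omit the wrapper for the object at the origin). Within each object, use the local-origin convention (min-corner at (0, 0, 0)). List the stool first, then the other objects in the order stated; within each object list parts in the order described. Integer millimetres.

translate([0, 0, 358]) cube([325, 276, 26]);
translate([14, 14, 0]) cylinder(h = 358, r = 14);
translate([311, 14, 0]) cylinder(h = 358, r = 14);
translate([14, 262, 0]) cylinder(h = 358, r = 14);
translate([311, 262, 0]) cylinder(h = 358, r = 14);
translate([0, 586, 0]) {
  cube([1066, 287, 182]);
  translate([0, 287, 182]) cube([1066, 287, 182]);
  translate([0, 574, 364]) cube([1066, 287, 182]);
  translate([0, 861, 546]) cube([1066, 287, 182]);
  translate([0, 1148, 728]) cube([1066, 287, 182]);
  translate([0, 1435, 910]) cube([1066, 287, 182]);
  translate([0, 1722, 1092]) cube([1066, 287, 182]);
  translate([0, 2009, 1274]) cube([1066, 287, 182]);
  translate([0, 2296, 1456]) cube([1066, 287, 182]);
}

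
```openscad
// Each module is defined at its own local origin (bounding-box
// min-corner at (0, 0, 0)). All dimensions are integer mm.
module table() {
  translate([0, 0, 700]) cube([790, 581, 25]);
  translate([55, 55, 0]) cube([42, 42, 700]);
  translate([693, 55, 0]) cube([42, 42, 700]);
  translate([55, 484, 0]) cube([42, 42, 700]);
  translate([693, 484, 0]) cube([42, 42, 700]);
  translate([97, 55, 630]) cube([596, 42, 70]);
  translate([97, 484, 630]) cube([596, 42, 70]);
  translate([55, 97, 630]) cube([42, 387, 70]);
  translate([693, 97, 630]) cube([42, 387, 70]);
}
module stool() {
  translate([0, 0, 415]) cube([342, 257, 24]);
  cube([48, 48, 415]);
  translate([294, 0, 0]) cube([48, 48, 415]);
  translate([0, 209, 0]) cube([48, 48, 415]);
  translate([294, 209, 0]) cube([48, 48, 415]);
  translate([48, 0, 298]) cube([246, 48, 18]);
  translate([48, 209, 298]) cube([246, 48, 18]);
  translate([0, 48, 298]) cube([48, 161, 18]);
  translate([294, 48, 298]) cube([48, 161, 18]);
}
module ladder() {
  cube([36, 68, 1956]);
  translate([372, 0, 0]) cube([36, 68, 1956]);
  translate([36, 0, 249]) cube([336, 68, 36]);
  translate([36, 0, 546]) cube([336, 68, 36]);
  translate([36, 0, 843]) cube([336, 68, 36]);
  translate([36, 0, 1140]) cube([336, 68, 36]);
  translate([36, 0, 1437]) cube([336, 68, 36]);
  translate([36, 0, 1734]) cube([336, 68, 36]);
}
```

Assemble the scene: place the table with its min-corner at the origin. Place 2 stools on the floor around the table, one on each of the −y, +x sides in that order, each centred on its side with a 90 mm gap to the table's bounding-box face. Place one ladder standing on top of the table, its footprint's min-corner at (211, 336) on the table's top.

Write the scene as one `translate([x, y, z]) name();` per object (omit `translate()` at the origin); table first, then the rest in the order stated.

table();
translate([224, -347, 0]) stool();
translate([880, 162, 0]) stool();
translate([211, 336, 725]) ladder();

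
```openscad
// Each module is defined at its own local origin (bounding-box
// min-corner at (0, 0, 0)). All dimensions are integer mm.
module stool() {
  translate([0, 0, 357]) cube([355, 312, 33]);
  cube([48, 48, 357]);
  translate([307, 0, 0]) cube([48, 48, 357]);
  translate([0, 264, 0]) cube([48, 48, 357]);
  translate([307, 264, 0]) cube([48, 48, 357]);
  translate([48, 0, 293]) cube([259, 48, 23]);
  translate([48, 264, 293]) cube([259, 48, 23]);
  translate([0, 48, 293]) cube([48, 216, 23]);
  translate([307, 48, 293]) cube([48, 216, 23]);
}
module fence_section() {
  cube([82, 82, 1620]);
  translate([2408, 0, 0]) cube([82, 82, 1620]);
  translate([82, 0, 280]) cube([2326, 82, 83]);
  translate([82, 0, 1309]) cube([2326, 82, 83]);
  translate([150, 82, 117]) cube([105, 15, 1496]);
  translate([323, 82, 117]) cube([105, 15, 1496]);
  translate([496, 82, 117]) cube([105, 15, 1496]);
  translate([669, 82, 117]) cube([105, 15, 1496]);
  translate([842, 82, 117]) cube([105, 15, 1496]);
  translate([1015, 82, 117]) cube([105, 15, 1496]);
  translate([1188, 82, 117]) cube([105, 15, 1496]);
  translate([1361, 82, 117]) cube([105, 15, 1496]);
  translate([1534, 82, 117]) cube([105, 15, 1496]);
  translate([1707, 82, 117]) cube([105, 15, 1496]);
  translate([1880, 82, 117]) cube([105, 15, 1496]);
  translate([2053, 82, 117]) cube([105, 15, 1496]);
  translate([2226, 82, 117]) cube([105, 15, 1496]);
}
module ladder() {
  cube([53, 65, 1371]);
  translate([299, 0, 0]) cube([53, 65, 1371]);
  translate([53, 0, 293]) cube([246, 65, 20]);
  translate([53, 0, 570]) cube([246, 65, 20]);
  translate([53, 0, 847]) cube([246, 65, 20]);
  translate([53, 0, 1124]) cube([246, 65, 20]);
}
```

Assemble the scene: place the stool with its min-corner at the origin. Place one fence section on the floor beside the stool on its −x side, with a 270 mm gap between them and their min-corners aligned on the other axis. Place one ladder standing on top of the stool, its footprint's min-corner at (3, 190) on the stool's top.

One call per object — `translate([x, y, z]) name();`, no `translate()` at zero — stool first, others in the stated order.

stool();
translate([-2760, 0, 0]) fence_section();
translate([3, 190, 390]) ladder();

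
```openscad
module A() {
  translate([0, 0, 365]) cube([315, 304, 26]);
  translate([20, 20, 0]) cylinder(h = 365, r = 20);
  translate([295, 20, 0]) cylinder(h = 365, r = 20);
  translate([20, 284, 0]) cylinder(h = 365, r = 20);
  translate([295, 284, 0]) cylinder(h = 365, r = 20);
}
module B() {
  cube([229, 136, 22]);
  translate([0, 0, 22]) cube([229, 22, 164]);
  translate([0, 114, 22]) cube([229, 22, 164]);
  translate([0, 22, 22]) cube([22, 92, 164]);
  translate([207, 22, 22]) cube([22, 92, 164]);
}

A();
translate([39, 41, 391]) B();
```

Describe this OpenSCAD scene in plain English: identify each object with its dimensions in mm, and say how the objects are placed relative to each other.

A is a four-legged stool. The seat is 315×304 mm, 26 mm thick, top at z = 391 mm. It stands on four round legs, each 40 mm in diameter, from z = 0 to the seat underside, each leg's axis is inset half a diameter from the nearest pair of seat edges (so the leg's bounding box is flush with the corner).

B is an open-topped rectangular box: outside dimensions 229×136×186 mm, with a uniform wall and base thickness of 22 mm. The base is a full 229×136 slab on the floor; four walls sit on top of the base. The front and back walls (the −y and +y sides) span the full width; the two side walls fit between them.

The open box is on top of the stool.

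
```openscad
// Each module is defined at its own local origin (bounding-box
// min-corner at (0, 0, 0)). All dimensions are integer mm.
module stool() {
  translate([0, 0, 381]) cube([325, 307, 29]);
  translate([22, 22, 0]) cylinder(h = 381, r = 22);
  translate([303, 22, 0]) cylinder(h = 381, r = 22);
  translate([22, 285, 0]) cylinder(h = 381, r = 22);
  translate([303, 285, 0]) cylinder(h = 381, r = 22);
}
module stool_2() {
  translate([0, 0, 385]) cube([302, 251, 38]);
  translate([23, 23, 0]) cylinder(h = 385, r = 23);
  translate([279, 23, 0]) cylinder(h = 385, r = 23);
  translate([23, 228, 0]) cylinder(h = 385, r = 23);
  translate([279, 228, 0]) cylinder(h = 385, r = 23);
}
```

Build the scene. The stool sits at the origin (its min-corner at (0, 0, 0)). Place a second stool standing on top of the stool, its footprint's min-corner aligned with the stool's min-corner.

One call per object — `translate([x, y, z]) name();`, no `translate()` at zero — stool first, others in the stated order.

stool();
translate([0, 0, 410]) stool_2();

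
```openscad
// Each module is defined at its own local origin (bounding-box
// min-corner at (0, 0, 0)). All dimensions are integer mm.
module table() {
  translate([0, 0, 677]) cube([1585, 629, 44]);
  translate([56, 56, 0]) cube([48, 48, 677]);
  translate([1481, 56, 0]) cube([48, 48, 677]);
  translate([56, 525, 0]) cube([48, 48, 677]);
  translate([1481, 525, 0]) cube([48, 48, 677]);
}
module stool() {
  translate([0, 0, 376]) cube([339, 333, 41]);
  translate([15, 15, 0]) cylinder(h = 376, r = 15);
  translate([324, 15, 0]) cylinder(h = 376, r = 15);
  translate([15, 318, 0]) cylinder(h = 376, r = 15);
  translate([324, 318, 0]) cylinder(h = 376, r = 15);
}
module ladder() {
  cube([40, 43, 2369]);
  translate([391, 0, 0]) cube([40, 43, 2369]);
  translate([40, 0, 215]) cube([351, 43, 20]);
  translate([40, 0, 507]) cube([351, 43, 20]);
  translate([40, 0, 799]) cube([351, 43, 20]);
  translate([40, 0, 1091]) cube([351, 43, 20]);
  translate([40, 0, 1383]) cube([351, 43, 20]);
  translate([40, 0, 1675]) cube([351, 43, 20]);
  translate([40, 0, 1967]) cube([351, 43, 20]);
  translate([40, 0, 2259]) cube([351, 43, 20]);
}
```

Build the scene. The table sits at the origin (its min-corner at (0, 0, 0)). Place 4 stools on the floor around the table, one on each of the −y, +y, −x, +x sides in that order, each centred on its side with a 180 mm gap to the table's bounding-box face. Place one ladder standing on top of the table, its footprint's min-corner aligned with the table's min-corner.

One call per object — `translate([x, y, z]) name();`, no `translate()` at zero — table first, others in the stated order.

table();
translate([623, -513, 0]) stool();
translate([623, 809, 0]) stool();
translate([-519, 148, 0]) stool();
translate([1765, 148, 0]) stool();
translate([0, 0, 721]) ladder();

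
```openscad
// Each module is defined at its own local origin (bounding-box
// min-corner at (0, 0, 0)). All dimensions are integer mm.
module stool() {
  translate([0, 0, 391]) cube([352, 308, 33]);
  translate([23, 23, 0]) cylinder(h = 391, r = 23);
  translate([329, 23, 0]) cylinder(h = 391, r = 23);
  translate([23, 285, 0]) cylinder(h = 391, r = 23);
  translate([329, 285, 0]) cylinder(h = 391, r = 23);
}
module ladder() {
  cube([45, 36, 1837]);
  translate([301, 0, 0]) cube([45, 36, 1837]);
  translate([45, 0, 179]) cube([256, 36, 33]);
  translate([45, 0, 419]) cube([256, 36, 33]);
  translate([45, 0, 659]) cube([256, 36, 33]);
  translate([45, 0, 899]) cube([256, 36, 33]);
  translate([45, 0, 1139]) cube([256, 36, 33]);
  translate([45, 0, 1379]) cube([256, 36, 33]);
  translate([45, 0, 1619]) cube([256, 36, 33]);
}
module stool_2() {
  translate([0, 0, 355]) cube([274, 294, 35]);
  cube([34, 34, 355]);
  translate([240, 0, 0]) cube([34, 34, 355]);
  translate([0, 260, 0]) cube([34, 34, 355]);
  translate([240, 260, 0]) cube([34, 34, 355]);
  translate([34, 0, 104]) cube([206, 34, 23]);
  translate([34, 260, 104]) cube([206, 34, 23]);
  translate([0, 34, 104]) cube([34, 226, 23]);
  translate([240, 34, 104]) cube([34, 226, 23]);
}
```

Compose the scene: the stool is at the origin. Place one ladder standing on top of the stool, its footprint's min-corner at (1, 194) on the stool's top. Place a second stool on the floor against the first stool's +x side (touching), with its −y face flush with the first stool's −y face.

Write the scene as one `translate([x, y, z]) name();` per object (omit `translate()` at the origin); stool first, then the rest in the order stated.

stool();
translate([1, 194, 424]) ladder();
translate([352, 0, 0]) stool_2();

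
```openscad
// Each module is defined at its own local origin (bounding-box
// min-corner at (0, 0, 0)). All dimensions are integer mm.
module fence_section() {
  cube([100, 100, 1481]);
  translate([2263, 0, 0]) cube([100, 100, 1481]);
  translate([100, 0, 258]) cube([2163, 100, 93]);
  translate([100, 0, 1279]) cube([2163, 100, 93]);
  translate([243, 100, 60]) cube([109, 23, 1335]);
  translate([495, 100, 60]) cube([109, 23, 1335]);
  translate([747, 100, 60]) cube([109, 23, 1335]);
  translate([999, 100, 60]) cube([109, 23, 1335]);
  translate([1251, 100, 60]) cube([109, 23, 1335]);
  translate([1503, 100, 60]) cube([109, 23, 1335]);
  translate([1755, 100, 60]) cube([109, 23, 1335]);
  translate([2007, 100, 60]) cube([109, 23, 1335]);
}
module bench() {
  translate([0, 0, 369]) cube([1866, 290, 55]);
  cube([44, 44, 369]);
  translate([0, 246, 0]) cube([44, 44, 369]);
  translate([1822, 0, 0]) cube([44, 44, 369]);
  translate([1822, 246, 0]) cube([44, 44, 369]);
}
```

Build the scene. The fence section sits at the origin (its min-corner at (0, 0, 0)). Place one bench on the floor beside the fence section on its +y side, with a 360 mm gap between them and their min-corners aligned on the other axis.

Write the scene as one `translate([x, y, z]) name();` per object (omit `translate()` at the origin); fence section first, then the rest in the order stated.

fence_section();
translate([0, 483, 0]) bench();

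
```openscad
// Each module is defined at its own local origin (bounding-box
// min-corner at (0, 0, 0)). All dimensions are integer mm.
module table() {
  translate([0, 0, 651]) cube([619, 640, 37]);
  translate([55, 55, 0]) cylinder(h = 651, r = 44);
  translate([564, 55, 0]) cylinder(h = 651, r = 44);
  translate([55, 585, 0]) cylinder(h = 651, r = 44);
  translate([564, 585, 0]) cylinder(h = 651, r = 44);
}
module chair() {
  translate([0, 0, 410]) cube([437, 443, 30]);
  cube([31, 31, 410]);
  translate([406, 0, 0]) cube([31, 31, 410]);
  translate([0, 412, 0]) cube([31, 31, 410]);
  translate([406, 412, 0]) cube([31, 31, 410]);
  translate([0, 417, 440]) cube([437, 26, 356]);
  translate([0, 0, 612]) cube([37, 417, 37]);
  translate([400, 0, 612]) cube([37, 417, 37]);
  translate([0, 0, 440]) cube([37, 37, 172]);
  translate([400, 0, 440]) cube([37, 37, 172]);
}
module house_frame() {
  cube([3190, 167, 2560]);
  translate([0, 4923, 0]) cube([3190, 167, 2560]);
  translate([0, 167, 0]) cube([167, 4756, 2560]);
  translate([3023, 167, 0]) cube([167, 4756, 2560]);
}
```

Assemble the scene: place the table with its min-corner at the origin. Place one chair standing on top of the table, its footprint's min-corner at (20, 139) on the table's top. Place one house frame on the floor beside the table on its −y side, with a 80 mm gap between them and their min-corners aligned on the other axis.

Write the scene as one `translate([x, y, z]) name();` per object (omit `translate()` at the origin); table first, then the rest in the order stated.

table();
translate([20, 139, 688]) chair();
translate([0, -5170, 0]) house_frame();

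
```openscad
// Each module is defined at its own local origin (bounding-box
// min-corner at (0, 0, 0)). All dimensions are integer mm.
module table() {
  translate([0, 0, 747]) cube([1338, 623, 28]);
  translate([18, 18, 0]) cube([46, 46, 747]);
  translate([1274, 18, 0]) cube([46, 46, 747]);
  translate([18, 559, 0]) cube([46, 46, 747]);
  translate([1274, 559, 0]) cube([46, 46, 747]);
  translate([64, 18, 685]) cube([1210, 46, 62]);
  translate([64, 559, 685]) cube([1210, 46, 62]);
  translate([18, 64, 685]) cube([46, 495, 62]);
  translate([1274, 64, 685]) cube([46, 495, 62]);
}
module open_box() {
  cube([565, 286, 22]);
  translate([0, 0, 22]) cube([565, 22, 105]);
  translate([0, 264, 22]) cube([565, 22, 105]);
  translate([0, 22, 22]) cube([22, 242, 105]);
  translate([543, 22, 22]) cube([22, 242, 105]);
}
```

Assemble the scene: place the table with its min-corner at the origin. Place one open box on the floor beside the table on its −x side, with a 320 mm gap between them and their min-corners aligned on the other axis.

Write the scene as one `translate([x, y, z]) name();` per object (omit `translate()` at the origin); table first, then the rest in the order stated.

table();
translate([-885, 0, 0]) open_box();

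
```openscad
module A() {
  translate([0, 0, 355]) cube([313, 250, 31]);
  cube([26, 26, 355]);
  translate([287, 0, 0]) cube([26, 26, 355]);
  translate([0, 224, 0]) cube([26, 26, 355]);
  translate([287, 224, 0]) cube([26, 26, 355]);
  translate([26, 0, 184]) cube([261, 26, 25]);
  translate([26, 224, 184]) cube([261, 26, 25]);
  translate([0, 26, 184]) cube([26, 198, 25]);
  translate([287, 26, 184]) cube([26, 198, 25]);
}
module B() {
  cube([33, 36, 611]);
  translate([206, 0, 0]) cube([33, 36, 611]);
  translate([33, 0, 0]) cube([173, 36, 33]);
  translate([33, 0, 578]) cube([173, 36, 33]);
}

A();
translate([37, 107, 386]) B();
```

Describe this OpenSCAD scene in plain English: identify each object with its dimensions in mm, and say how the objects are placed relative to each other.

A is a simple wooden stool: a rectangular seat 313 mm (x) by 250 mm (y), 31 mm thick, top face at z = 386 mm, on four square legs, each 26×26 mm in cross-section. The legs rest on z = 0, each flush with a corner of the seat. Four stretchers, 26 mm wide and 25 mm tall, connect adjacent legs with their undersides at z = 184 mm, each running between the inner faces of the legs it joins and aligned with the legs' outer faces on the other axis.

B is a rectangular picture frame lying in the x–z plane (depth along y). The opening is 173 mm wide (x) by 545 mm tall (z), surrounded by a border 33 mm wide on all four sides. The frame is 36 mm deep and is made of two full-height vertical stiles with two horizontal rails fitted between them.

The picture frame is on top of the stool, centred.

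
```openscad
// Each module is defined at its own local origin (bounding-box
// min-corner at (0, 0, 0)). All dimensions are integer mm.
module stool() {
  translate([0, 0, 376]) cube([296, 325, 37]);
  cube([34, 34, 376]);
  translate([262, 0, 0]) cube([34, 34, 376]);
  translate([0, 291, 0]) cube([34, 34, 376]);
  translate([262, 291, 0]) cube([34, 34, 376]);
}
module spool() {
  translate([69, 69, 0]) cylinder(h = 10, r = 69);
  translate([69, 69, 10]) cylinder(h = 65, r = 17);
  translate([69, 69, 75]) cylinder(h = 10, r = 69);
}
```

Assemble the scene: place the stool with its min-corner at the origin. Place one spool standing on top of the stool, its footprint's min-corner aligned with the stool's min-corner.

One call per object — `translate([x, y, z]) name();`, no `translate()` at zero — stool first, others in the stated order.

stool();
translate([0, 0, 413]) spool();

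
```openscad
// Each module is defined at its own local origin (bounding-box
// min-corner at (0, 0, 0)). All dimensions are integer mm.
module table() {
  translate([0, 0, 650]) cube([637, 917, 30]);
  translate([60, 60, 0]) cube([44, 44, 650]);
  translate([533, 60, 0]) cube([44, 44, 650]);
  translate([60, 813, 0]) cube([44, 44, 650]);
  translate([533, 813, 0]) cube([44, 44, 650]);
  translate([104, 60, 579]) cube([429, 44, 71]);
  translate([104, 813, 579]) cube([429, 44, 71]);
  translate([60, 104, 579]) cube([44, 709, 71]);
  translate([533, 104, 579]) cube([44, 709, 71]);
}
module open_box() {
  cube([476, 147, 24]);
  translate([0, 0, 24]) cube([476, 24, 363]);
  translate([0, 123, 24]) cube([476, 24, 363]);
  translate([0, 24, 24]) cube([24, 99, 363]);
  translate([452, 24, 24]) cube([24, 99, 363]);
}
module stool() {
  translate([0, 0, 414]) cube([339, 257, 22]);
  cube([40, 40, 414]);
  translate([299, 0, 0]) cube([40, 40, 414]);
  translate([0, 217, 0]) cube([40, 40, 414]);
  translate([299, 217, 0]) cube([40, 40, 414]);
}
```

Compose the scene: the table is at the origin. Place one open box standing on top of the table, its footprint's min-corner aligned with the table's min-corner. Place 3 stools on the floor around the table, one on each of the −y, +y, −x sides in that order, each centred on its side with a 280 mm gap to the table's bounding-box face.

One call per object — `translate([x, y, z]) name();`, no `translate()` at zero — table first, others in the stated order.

table();
translate([0, 0, 680]) open_box();
translate([149, -537, 0]) stool();
translate([149, 1197, 0]) stool();
translate([-619, 330, 0]) stool();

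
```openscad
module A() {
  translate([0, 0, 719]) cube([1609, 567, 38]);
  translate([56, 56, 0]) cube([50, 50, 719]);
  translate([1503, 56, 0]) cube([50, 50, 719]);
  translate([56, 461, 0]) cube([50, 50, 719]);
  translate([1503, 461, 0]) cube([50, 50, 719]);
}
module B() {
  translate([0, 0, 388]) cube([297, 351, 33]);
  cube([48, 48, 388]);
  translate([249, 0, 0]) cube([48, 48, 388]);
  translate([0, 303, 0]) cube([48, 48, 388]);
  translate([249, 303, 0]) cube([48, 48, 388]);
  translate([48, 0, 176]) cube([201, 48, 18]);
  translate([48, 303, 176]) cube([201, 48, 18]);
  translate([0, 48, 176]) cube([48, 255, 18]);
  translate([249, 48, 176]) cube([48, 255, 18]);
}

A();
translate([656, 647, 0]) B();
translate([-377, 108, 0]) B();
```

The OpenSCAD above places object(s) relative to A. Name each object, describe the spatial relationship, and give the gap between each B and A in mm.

A is a table. B is a stool. Two stools sit around the table at the +y, −x sides. The gap between each stool and the table is 80 mm.

Each stool's nearest face is 80 mm from the table's bounding box.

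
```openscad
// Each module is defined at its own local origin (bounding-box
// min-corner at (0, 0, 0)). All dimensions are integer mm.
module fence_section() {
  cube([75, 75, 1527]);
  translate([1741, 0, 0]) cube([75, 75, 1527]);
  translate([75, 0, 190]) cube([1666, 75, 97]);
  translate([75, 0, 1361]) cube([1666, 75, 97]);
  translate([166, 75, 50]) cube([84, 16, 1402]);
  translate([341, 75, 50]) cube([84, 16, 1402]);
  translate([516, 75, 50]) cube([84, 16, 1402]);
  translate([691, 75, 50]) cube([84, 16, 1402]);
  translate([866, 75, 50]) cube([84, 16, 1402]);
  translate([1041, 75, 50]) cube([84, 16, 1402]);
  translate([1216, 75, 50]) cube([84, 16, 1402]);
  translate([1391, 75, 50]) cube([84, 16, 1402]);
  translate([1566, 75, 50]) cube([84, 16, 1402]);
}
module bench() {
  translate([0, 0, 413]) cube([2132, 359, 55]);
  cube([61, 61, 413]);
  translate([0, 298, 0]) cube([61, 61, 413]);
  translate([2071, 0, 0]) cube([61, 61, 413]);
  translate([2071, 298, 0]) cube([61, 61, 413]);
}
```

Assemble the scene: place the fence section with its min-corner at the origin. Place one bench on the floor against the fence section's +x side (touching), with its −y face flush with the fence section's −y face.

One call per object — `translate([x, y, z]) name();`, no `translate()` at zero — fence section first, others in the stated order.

fence_section();
translate([1816, 0, 0]) bench();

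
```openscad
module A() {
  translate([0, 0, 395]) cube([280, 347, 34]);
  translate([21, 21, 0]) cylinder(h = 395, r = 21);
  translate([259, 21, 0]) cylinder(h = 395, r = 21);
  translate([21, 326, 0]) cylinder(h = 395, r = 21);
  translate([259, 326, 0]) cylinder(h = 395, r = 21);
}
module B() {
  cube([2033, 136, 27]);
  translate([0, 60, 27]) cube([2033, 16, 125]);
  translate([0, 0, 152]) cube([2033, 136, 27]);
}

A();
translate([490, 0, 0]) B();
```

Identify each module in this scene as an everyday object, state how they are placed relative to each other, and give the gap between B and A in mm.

A is a stool. B is an I-beam. The I-beam is on the floor beside the stool on its +x side. The gap between the I-beam and the stool is 210 mm.

The I-beam's nearest face is 210 mm from the stool's +x face.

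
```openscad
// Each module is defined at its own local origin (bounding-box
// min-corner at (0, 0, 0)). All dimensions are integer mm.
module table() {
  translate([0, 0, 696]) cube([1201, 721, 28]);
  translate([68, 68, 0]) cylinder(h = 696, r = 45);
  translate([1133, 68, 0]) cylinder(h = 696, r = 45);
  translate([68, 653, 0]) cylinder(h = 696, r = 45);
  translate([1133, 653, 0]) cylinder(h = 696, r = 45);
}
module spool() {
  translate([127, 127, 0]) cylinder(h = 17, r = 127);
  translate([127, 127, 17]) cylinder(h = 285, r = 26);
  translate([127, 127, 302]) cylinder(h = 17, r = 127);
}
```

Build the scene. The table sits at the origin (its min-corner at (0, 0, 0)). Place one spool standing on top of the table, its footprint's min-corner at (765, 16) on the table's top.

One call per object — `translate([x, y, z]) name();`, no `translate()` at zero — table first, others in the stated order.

table();
translate([765, 16, 724]) spool();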